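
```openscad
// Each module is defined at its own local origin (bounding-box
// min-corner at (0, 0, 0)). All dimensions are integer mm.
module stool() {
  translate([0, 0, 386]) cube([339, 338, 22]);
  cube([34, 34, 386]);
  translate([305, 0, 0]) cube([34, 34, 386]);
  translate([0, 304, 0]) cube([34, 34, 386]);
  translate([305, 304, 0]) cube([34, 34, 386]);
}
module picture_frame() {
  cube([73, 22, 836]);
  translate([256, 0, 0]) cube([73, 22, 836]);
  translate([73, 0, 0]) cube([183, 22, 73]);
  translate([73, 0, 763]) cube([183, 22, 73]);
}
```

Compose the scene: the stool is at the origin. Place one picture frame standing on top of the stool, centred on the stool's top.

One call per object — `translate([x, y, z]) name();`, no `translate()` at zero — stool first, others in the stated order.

stool();
translate([5, 158, 408]) picture_frame();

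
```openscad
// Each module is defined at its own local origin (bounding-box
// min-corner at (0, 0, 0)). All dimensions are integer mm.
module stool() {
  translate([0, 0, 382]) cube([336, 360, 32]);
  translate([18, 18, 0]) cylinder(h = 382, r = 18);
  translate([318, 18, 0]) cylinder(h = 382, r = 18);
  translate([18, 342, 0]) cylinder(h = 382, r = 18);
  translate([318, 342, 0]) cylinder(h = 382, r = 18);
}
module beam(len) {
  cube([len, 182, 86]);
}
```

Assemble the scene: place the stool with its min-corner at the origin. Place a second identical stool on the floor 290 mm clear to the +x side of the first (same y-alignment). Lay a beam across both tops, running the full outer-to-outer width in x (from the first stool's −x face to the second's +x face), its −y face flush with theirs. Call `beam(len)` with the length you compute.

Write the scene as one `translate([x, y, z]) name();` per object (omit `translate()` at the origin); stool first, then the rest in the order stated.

stool();
translate([626, 0, 0]) stool();
translate([0, 0, 414]) beam(962);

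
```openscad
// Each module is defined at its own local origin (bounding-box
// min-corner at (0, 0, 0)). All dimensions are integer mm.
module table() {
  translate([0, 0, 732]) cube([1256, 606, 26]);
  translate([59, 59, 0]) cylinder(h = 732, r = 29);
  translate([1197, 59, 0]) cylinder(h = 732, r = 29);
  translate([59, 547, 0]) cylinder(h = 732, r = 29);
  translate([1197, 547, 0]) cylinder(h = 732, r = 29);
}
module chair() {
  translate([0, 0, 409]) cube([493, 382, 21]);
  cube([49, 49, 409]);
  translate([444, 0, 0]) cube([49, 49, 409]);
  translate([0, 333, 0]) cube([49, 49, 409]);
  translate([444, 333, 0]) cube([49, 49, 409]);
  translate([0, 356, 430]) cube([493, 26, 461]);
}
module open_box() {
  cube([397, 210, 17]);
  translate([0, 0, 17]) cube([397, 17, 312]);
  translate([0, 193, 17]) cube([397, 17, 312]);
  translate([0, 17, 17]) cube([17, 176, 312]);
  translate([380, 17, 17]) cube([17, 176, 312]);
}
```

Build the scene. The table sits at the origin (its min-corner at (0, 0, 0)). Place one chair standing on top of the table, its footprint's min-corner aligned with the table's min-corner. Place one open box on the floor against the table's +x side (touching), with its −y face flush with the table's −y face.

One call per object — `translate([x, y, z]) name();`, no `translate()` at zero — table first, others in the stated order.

table();
translate([0, 0, 758]) chair();
translate([1256, 0, 0]) open_box();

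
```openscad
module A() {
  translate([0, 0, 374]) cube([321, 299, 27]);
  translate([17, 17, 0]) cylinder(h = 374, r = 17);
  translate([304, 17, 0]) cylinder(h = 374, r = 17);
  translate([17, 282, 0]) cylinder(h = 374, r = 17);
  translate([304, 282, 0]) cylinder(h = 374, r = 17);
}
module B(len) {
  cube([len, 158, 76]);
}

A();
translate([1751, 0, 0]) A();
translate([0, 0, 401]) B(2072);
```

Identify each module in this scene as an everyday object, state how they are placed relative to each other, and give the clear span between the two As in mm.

A is a stool. B is a beam. A beam spans the tops of two stools. The clear span between the two stools is 1430 mm.

Second stool starts at x = 1751; first ends at x = 321; clear span = 1751 − 321 = 1430 mm.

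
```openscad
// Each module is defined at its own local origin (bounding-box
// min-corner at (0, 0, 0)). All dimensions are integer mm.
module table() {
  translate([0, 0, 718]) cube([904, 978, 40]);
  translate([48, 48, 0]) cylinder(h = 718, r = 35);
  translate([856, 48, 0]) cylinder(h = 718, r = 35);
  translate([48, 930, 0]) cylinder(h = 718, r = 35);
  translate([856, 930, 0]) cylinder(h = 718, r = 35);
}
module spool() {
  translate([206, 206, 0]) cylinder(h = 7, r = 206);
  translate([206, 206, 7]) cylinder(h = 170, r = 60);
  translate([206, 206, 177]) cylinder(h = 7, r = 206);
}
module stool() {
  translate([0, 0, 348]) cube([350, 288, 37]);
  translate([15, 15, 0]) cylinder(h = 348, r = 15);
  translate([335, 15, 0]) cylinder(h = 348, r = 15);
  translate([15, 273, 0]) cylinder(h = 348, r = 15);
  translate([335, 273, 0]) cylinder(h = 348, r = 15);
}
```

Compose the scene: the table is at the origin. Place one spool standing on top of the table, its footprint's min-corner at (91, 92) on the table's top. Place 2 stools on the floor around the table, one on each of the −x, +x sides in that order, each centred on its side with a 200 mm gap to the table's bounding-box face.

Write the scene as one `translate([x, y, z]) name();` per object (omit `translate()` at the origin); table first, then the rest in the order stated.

table();
translate([91, 92, 758]) spool();
translate([-550, 345, 0]) stool();
translate([1104, 345, 0]) stool();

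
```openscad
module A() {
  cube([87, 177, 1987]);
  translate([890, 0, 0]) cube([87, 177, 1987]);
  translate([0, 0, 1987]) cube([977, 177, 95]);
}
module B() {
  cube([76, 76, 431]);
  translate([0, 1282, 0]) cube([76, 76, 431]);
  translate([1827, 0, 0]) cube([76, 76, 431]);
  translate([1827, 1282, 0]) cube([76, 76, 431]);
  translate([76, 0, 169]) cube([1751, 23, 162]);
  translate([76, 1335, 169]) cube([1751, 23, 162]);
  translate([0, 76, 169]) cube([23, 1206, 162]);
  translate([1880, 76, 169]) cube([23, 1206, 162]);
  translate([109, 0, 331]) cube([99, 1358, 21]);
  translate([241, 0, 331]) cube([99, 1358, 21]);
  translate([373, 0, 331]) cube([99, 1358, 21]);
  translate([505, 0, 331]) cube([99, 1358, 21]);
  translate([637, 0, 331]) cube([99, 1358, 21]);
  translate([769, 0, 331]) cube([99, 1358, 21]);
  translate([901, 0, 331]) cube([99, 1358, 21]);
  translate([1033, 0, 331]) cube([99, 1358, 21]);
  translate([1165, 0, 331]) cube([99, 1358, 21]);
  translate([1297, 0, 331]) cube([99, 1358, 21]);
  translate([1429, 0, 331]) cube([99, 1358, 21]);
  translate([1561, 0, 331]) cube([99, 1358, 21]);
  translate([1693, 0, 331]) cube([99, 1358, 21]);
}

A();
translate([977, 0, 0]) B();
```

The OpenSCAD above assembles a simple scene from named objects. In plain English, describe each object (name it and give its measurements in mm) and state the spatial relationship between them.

A is a rectangular door frame: two vertical jambs of 87×177 mm section, 1987 mm tall, with a clear opening 803 mm wide between their inner faces. A header 95 mm tall and 177 mm deep lies on top of the jambs and spans the full outside width.

B is a bed frame 1903 mm long (x) by 1358 mm wide (y). Four 76×76 mm corner posts, 431 mm tall, at the corners of the footprint. Four rails of 23 mm thickness and 162 mm height run between adjacent posts with their undersides at z = 169 mm, their outer faces flush with the outside of the frame (the two x-running rails run between the posts' inner faces; the two y-running rails run between the posts' inner faces). 13 slats, each 99 mm wide (x) and 21 mm thick, lie across the top of the two x-running rails, running the full 1358 mm width of the frame in y; the slats are evenly spaced along x between the inner faces of the end posts with equal gaps (rounded down to the nearest mm) at the −x end and between each pair — any rounding remainder accumulates at the +x end.

The bed frame is against the door frame's +x side, with their −y faces flush.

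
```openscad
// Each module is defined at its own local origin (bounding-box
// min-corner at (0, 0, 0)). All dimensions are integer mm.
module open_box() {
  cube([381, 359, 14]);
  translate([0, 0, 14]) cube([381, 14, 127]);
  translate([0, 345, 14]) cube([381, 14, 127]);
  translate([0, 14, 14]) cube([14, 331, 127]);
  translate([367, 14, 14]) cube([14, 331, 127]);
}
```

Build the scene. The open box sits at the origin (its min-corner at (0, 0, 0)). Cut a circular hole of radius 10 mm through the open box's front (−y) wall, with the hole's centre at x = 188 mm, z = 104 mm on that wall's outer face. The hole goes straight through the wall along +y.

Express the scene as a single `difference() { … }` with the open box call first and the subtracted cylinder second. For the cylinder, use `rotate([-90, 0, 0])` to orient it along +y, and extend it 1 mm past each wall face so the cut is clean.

difference() {
  open_box();
  translate([188, -1, 104]) rotate([-90, 0, 0]) cylinder(h = 16, r = 10);
}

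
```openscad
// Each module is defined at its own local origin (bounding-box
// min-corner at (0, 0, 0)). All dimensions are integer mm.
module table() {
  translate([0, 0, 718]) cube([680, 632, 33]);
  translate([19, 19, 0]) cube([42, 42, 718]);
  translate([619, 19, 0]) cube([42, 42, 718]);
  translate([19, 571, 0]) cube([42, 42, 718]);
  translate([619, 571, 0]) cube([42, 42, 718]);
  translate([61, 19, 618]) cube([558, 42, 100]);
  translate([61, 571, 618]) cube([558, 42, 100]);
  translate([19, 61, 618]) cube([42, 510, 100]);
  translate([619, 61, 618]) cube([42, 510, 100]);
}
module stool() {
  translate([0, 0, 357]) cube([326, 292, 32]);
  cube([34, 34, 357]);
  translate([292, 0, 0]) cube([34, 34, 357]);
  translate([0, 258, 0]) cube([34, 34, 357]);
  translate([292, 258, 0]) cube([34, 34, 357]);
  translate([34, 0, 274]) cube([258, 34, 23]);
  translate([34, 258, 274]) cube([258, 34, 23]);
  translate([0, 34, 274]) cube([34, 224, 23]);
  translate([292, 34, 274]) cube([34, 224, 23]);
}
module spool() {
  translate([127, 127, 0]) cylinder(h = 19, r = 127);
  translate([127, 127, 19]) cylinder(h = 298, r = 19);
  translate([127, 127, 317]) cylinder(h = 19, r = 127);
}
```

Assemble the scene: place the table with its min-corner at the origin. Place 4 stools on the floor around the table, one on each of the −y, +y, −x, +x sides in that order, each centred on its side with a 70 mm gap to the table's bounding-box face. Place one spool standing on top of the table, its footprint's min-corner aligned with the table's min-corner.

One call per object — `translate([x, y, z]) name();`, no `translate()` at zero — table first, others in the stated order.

table();
translate([177, -362, 0]) stool();
translate([177, 702, 0]) stool();
translate([-396, 170, 0]) stool();
translate([750, 170, 0]) stool();
translate([0, 0, 751]) spool();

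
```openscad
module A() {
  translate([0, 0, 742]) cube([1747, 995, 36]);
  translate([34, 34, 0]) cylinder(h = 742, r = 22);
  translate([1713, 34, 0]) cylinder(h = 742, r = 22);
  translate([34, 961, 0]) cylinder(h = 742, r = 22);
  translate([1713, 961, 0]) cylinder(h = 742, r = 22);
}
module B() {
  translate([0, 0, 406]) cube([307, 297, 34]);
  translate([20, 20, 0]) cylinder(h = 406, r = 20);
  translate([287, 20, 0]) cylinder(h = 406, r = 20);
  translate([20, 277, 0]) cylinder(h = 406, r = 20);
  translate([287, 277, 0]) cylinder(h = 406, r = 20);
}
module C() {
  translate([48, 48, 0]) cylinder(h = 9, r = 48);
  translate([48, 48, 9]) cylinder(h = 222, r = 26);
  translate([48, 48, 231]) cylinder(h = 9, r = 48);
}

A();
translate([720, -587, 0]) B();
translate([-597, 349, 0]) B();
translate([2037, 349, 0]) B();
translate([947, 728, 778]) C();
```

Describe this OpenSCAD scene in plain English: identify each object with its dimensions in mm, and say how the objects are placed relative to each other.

A is a table with a 1747×995 mm rectangular top, 36 mm thick, top surface at z = 778 mm, supported by four round legs of 44 mm diameter, each leg's bounding box inset 12 mm from the nearest pair of top edges, running from the floor.

B is a four-legged stool. The seat is 307×297 mm, 34 mm thick, top at z = 440 mm. It stands on four round legs, each 40 mm in diameter, from z = 0 to the seat underside, each leg's axis is inset half a diameter from the nearest pair of seat edges (so the leg's bounding box is flush with the corner).

C is a spool: two coaxial disc flanges of radius 48 mm and thickness 9 mm, joined by a core cylinder of radius 26 mm and height 222 mm. The lower flange rests on z = 0 and the three cylinders share a vertical axis.

Three stools sit around the table at the −y, −x, +x sides. The spool is on top of the table.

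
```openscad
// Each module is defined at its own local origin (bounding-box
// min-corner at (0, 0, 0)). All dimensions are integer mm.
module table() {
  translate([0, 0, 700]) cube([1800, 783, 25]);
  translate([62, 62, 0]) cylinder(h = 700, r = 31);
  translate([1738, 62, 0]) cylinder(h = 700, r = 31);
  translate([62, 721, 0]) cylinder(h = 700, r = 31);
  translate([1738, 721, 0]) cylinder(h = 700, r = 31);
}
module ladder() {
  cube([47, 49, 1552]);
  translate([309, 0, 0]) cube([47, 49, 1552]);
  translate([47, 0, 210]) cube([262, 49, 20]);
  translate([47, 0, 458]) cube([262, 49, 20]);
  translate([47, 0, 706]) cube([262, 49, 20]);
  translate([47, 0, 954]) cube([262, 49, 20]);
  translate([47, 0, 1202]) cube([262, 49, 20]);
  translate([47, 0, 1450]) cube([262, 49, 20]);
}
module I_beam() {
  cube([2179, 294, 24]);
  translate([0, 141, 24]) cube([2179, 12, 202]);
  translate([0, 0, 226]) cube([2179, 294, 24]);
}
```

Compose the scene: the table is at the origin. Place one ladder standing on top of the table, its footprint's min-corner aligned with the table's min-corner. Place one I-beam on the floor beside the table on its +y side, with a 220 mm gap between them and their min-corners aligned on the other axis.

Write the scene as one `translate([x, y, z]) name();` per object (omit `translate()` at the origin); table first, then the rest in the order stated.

table();
translate([0, 0, 725]) ladder();
translate([0, 1003, 0]) I_beam();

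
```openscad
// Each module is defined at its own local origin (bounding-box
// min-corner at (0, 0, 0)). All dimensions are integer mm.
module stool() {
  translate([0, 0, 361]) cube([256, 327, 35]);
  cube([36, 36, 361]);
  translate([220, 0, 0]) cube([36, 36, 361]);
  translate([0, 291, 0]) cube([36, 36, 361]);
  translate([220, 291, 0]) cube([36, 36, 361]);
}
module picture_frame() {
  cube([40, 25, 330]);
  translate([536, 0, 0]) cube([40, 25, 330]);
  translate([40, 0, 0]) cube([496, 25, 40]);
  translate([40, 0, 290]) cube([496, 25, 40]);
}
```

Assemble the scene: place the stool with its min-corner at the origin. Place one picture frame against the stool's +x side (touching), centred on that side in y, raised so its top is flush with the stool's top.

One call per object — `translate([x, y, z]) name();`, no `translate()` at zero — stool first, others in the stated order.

stool();
translate([256, 151, 66]) picture_frame();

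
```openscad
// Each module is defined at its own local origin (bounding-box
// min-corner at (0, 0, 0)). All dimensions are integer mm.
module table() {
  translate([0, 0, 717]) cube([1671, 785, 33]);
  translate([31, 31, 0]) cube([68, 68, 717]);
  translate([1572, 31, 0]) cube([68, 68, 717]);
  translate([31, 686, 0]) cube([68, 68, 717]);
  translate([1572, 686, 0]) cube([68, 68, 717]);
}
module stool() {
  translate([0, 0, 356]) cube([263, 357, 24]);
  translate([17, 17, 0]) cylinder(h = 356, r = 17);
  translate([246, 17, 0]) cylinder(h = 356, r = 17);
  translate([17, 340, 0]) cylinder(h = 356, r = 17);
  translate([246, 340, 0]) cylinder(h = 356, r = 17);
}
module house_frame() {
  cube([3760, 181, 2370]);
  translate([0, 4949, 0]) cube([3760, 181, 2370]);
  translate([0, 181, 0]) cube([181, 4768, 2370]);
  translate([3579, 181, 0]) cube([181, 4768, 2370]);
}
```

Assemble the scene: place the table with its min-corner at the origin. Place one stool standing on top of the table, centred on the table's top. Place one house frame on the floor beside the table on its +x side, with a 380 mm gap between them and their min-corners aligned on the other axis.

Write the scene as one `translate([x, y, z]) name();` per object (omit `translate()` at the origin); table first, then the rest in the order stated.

table();
translate([704, 214, 750]) stool();
translate([2051, 0, 0]) house_frame();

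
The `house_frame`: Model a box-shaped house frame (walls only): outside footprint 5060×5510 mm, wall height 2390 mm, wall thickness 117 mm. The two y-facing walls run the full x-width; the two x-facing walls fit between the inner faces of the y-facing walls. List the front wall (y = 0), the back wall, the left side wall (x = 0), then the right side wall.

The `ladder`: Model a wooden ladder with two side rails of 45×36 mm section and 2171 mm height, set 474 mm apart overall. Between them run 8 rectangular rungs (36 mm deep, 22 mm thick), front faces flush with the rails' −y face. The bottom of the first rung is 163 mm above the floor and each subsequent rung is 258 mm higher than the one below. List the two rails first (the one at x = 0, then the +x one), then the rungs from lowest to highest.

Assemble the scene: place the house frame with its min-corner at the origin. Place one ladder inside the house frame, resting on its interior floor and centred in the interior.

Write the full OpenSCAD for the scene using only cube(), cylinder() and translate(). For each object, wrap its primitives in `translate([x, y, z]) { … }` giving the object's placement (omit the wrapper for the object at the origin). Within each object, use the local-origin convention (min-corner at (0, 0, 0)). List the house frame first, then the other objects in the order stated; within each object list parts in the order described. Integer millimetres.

cube([5060, 117, 2390]);
translate([0, 5393, 0]) cube([5060, 117, 2390]);
translate([0, 117, 0]) cube([117, 5276, 2390]);
translate([4943, 117, 0]) cube([117, 5276, 2390]);
translate([2293, 2737, 0]) {
  cube([45, 36, 2171]);
  translate([429, 0, 0]) cube([45, 36, 2171]);
  translate([45, 0, 163]) cube([384, 36, 22]);
  translate([45, 0, 421]) cube([384, 36, 22]);
  translate([45, 0, 679]) cube([384, 36, 22]);
  translate([45, 0, 937]) cube([384, 36, 22]);
  translate([45, 0, 1195]) cube([384, 36, 22]);
  translate([45, 0, 1453]) cube([384, 36, 22]);
  translate([45, 0, 1711]) cube([384, 36, 22]);
  translate([45, 0, 1969]) cube([384, 36, 22]);
}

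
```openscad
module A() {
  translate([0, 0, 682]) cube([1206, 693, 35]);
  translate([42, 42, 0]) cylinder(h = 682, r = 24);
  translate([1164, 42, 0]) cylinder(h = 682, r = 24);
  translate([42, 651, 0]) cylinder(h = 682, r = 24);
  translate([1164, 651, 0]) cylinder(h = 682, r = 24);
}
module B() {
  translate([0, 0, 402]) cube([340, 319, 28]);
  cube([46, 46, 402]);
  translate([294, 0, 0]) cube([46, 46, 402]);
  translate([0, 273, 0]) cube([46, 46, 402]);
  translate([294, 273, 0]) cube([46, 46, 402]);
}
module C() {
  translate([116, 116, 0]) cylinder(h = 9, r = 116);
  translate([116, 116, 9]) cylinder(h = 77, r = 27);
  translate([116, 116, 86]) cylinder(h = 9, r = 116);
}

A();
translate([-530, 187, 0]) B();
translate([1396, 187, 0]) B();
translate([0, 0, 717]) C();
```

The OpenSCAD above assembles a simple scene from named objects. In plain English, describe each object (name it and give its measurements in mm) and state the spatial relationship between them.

A is a table: top 1206 mm (x) × 693 mm (y), 35 mm thick, upper face at z = 717 mm, on four round legs of 48 mm diameter, each leg's bounding box inset 18 mm from the nearest pair of top edges, running from z = 0 to the bottom of the top.

B is a four-legged stool. The seat is 340×319 mm, 28 mm thick, top at z = 430 mm. It stands on four square legs, each 46×46 mm in cross-section, from z = 0 to the seat underside, each flush with a corner of the seat.

C is a spool: two coaxial disc flanges of radius 116 mm and thickness 9 mm, joined by a core cylinder of radius 27 mm and height 77 mm. The lower flange rests on z = 0 and the three cylinders share a vertical axis.

Two stools sit around the table at the −x, +x sides. The spool is on top of the table.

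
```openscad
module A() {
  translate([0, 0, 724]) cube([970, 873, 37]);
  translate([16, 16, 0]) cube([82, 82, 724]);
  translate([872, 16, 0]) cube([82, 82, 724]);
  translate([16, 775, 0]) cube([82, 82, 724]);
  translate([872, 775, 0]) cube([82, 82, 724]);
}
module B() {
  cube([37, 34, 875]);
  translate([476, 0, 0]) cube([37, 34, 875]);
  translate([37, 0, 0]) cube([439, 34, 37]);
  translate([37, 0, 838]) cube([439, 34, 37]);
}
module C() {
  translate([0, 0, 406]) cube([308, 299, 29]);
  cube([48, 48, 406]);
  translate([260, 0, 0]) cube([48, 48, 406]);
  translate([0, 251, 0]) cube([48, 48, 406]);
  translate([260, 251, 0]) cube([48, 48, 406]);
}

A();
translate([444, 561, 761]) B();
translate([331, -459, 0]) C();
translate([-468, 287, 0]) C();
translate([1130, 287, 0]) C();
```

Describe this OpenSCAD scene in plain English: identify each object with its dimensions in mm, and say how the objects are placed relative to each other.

A is a rectangular dining table. The top is 970×873×37 mm with its upper surface at z = 761 mm. It stands on four 82×82 mm square legs, each inset 16 mm from the nearest pair of top edges, running from the floor to the underside of the top.

B is a picture frame with a 439×801 mm rectangular opening (x by z) and a uniform 37 mm border on every side. Frame depth is 34 mm along y. It is built from two vertical stiles running the full outside height and two horizontal rails spanning the gap between the stiles.

C is a simple wooden stool: a rectangular seat 308 mm (x) by 299 mm (y), 29 mm thick, top face at z = 435 mm, on four square legs, each 48×48 mm in cross-section. The legs rest on z = 0, each flush with a corner of the seat.

The picture frame is on top of the table. Three stools sit around the table at the −y, −x, +x sides.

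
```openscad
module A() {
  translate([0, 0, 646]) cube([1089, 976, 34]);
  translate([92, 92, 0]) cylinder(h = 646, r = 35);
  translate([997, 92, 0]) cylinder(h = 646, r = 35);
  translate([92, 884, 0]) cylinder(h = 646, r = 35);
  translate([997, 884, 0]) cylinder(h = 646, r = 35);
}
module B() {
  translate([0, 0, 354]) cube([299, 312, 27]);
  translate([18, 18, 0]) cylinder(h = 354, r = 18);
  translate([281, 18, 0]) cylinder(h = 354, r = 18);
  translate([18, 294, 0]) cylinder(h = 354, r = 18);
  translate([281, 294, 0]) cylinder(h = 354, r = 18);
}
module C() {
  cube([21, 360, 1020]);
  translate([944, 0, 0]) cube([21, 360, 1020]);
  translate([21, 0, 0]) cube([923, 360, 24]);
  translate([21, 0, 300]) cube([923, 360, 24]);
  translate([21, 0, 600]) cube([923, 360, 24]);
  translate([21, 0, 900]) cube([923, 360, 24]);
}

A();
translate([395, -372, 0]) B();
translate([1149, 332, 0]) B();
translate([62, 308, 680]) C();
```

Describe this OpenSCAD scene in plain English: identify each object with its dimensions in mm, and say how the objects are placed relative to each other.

A is a rectangular dining table. The top is 1089×976×34 mm with its upper surface at z = 680 mm. It stands on four round legs of 70 mm diameter, each leg's bounding box inset 57 mm from the nearest pair of top edges, running from the floor to the underside of the top.

B is a four-legged stool. The seat is 299×312 mm, 27 mm thick, top at z = 381 mm. It stands on four round legs, each 36 mm in diameter, from z = 0 to the seat underside, each leg's axis is inset half a diameter from the nearest pair of seat edges (so the leg's bounding box is flush with the corner).

C is an open bookshelf. Two side panels, each 21 mm thick, 360 mm deep and 1020 mm tall, stand 965 mm apart (outside-to-outside). Between them sit 4 shelves, each 24 mm thick and 360 mm deep, spanning the full gap between the sides. The bottom shelf rests on the floor (its underside at z = 0) and the clear gap between one shelf's top and the next shelf's underside is 276 mm.

Two stools sit around the table at the −y, +x sides. The bookshelf is on top of the table, centred.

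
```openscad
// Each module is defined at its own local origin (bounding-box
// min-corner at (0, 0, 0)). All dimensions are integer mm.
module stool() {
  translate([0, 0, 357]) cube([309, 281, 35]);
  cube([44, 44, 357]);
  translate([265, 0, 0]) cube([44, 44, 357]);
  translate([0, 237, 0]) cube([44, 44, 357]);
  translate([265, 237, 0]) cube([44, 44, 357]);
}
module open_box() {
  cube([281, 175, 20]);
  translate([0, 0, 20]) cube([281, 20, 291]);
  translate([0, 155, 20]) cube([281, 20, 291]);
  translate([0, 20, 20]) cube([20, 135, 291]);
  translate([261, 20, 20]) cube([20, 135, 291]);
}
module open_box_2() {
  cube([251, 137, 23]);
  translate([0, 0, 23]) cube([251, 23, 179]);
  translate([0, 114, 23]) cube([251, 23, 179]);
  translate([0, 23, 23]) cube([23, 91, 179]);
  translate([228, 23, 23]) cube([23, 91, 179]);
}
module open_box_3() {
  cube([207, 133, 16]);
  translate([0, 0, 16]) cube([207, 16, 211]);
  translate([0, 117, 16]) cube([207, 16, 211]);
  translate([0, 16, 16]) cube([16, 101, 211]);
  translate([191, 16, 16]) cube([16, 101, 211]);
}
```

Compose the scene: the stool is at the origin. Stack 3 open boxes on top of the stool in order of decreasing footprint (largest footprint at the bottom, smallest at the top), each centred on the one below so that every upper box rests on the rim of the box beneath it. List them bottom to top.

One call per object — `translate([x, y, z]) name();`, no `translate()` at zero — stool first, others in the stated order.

stool();
translate([14, 53, 392]) open_box();
translate([29, 72, 703]) open_box_2();
translate([51, 74, 905]) open_box_3();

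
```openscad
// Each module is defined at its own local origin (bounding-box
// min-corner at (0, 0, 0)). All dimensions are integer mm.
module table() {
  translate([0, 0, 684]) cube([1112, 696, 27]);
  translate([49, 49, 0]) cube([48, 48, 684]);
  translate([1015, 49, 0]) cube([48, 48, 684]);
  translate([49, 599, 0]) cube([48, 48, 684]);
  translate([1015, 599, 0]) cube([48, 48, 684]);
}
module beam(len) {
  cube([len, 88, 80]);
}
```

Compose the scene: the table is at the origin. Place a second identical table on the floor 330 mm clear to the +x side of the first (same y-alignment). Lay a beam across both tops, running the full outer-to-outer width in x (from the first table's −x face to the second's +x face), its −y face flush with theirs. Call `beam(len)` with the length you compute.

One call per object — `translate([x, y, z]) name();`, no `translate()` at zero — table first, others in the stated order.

table();
translate([1442, 0, 0]) table();
translate([0, 0, 711]) beam(2554);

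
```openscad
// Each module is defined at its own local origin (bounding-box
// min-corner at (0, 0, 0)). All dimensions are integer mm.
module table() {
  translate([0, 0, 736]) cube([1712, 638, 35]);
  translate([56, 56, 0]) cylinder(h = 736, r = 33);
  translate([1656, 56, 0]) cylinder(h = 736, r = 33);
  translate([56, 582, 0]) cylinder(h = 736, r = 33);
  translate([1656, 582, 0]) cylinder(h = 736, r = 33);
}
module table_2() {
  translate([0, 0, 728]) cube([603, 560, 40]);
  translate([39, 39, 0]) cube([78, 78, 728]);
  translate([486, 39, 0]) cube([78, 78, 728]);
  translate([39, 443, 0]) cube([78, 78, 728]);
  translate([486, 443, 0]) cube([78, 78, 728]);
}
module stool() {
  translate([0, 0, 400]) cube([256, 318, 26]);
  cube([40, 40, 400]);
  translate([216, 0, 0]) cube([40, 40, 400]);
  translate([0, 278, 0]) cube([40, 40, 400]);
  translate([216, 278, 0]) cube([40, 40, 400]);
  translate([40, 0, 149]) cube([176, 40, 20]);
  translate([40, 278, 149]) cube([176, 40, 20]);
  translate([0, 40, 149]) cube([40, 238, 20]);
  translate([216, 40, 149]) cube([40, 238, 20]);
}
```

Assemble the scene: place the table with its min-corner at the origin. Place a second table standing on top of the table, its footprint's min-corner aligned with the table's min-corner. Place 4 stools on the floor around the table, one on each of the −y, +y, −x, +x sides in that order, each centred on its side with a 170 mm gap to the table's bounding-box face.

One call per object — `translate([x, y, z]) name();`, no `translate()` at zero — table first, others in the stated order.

table();
translate([0, 0, 771]) table_2();
translate([728, -488, 0]) stool();
translate([728, 808, 0]) stool();
translate([-426, 160, 0]) stool();
translate([1882, 160, 0]) stool();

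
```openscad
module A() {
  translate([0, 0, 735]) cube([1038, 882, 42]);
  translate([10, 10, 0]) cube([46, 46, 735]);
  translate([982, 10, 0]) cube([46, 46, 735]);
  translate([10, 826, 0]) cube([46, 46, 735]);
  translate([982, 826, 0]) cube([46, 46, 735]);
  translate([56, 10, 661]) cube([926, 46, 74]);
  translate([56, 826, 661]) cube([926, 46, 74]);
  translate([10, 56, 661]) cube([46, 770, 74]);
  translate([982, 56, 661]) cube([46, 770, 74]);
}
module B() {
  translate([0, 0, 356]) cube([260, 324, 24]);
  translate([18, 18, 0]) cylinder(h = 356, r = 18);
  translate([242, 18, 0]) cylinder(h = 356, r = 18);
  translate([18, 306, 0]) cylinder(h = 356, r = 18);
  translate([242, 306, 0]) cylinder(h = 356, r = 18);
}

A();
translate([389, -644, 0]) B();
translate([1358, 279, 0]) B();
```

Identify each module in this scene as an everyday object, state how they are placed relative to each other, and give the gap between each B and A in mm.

A is a table. B is a stool. Two stools sit around the table at the −y, +x sides. The gap between each stool and the table is 320 mm.

Each stool's nearest face is 320 mm from the table's bounding box.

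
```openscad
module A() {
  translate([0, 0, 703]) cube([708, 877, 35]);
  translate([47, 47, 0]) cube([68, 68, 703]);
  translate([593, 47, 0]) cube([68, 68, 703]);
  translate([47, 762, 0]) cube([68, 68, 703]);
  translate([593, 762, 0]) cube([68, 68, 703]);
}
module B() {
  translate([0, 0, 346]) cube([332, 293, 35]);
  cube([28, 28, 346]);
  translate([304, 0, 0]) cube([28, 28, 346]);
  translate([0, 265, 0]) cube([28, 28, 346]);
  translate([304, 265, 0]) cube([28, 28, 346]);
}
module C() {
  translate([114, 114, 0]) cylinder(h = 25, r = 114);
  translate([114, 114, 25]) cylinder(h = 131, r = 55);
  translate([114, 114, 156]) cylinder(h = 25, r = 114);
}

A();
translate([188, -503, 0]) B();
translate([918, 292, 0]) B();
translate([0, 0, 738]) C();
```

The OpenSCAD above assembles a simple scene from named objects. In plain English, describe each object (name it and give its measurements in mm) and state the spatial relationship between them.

A is a table: top 708 mm (x) × 877 mm (y), 35 mm thick, upper face at z = 738 mm, on four 68×68 mm square legs, each inset 47 mm from the nearest pair of top edges, running from z = 0 to the bottom of the top.

B is a four-legged stool. The seat is a 332×293×35 mm slab whose top surface is at z = 381 mm; four square legs, each 28×28 mm in cross-section, run from the floor (z = 0) to the underside of the seat, each flush with a corner of the seat.

C is a spool: two coaxial disc flanges of radius 114 mm and thickness 25 mm, joined by a core cylinder of radius 55 mm and height 131 mm. The lower flange rests on z = 0 and the three cylinders share a vertical axis.

Two stools sit around the table at the −y, +x sides. The spool is on top of the table.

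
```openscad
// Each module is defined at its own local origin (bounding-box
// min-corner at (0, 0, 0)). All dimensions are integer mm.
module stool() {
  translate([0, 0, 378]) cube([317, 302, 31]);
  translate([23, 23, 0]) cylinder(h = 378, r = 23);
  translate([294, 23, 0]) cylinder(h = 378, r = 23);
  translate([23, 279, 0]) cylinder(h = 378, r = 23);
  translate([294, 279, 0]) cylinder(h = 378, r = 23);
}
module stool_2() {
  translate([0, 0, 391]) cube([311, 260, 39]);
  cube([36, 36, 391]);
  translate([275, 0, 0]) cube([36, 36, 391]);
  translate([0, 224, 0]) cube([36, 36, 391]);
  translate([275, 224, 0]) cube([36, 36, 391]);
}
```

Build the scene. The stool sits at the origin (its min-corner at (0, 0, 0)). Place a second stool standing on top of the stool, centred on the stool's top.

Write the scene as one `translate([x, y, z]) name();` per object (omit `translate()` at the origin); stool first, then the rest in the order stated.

stool();
translate([3, 21, 409]) stool_2();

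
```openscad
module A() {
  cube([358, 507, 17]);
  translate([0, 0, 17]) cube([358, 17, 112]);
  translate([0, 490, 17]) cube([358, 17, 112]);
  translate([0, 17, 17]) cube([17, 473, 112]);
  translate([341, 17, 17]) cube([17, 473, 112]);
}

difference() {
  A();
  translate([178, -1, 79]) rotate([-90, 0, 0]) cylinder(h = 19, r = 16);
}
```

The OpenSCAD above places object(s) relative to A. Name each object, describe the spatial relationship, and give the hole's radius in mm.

A is an open box. The open box has a circular hole through its front wall. The hole's radius is 16 mm.

The subtracted cylinder has r = 16 mm.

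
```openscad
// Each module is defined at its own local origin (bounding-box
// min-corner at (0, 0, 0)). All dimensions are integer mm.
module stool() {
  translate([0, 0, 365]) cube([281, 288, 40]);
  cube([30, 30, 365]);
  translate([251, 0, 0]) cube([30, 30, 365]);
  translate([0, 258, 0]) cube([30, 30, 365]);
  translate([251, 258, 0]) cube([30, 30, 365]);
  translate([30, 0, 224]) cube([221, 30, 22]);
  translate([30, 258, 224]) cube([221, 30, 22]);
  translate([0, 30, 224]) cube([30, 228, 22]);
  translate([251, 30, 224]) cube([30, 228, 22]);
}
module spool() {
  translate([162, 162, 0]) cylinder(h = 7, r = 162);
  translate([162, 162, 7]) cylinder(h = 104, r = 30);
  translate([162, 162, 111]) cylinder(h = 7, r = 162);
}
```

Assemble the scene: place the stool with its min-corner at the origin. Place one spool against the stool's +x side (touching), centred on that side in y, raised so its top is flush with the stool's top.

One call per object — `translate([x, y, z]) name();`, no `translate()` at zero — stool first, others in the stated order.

stool();
translate([281, -18, 287]) spool();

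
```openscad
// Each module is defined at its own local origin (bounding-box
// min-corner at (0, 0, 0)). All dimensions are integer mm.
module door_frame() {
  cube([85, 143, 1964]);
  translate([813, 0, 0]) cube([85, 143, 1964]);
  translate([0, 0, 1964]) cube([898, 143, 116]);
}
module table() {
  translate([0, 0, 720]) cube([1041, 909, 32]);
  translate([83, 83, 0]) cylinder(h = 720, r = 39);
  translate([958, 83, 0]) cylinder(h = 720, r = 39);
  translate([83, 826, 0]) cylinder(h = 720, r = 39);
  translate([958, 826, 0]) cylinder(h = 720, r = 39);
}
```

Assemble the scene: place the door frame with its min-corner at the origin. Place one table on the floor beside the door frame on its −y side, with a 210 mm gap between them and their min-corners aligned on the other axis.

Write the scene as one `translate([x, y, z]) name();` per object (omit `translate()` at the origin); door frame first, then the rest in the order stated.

door_frame();
translate([0, -1119, 0]) table();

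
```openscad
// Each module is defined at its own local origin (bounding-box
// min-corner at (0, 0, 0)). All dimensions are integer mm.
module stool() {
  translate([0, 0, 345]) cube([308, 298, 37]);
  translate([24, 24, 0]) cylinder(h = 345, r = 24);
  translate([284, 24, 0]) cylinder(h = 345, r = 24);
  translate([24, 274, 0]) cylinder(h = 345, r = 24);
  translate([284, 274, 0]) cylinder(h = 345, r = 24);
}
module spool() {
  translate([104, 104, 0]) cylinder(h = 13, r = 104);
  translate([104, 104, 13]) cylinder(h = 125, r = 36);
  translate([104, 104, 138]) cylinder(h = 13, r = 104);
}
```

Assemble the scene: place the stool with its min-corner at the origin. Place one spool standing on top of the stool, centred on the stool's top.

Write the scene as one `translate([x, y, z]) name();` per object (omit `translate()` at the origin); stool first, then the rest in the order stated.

stool();
translate([50, 45, 382]) spool();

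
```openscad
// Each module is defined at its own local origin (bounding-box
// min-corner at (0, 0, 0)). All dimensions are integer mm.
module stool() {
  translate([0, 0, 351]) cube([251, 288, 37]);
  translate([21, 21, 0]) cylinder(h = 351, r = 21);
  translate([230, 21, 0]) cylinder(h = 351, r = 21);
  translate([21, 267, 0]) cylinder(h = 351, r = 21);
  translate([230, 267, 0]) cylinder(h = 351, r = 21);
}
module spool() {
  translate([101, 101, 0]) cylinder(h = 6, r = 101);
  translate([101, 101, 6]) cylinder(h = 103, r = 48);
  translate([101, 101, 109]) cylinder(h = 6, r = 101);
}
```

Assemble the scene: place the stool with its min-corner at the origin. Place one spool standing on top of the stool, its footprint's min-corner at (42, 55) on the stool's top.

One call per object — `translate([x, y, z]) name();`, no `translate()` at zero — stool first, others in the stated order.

stool();
translate([42, 55, 388]) spool();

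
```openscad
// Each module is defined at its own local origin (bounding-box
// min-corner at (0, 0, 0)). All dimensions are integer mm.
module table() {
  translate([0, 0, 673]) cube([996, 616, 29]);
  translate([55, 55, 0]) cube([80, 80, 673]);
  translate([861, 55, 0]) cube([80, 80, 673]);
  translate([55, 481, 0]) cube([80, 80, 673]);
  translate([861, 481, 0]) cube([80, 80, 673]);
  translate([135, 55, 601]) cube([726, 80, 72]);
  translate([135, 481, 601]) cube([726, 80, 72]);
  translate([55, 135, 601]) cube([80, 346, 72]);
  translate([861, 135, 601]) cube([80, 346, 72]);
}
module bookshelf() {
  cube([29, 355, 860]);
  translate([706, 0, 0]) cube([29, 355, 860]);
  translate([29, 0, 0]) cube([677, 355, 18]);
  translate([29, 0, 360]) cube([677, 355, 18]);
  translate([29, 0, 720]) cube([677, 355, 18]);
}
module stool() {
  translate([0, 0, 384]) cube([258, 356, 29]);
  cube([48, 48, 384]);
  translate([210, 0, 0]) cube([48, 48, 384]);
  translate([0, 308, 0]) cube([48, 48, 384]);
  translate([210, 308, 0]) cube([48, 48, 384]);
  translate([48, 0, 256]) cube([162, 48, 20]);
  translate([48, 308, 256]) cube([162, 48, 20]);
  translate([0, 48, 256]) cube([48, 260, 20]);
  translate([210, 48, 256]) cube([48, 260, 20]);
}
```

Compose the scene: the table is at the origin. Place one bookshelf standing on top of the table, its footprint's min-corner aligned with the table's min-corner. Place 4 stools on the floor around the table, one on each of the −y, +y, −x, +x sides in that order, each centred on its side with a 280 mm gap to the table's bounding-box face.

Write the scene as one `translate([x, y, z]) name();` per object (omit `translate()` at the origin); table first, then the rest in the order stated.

table();
translate([0, 0, 702]) bookshelf();
translate([369, -636, 0]) stool();
translate([369, 896, 0]) stool();
translate([-538, 130, 0]) stool();
translate([1276, 130, 0]) stool();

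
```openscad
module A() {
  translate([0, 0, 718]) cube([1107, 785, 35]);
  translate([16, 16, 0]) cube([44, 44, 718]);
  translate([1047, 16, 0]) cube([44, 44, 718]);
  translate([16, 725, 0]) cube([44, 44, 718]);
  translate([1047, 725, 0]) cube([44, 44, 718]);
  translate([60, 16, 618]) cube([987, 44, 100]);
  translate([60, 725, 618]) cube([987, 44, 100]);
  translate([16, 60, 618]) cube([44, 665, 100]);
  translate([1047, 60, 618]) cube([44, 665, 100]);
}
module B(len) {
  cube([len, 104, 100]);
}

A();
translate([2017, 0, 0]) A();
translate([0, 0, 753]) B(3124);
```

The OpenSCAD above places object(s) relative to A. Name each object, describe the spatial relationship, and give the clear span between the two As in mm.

Second table starts at x = 2017; first ends at x = 1107; clear span = 2017 − 1107 = 910 mm.

A is a table. B is a beam. A beam spans the tops of two tables. The clear span between the two tables is 910 mm.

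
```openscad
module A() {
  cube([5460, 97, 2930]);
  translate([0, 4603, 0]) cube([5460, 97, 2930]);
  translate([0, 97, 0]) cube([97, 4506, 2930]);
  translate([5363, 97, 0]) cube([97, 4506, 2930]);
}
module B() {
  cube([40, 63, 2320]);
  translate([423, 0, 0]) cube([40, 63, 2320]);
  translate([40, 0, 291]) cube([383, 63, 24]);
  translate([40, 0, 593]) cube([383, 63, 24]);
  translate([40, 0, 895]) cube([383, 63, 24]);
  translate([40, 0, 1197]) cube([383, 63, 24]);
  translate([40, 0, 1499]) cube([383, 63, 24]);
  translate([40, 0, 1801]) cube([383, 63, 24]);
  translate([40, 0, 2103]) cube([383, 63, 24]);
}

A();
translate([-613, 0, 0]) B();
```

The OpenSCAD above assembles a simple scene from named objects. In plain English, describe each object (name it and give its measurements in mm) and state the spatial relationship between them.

A is a box-shaped house frame (walls only): outside footprint 5460×4700 mm, wall height 2930 mm, wall thickness 97 mm. The two y-facing walls run the full x-width; the two x-facing walls fit between the inner faces of the y-facing walls.

B is a straight ladder. Two 40×63 mm vertical rails, 2320 mm tall, stand 463 mm apart (outside-to-outside) with their front faces coplanar on the −y side. 7 rungs, each 63 mm deep and 24 mm tall, span between the inner faces of the rails, front faces flush with the rails. The lowest rung's underside is at z = 291 mm and rungs are spaced 302 mm apart (underside to underside).

The ladder is on the floor beside the house frame on its −x side.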